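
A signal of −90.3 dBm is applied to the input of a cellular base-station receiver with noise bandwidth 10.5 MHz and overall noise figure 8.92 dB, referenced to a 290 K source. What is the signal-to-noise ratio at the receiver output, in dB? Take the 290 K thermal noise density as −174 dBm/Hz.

Noise floor: N = −174 + 10 log₁₀(B) + NF
10 log₁₀(1.05×10⁷) = 70.21 dB
N = −174 + 70.21 + 8.92 = −94.87 dBm
SNR = P_sig − N = −90.3 − (−94.87) = 4.57 dB → 4.6 dB

4.6 dB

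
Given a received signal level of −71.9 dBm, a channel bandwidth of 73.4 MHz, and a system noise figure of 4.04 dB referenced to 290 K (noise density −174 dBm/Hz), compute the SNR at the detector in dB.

19.4 dB

Noise floor: N = −174 + 10 log₁₀(B) + NF
10 log₁₀(7.34×10⁷) = 78.66 dB
N = −174 + 78.66 + 4.04 = −91.30 dBm
SNR = P_sig − N = −71.9 − (−91.30) = 19.40 dB → 19.4 dB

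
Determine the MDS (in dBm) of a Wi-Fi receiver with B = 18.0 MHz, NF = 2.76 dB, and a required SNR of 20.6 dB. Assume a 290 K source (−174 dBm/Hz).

−78.1 dBm

Sensitivity = −174 + 10 log₁₀(B) + NF + SNR_min
= −174 + 72.55 + 2.76 + 20.6
= −78.09 dBm → −78.1 dBm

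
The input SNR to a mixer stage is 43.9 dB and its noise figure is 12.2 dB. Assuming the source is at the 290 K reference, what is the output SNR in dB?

By definition F = SNR_in/SNR_out, so in dB: SNR_out = SNR_in − NF
SNR_out = 43.9 − 12.2 = 31.7 dB

31.7 dB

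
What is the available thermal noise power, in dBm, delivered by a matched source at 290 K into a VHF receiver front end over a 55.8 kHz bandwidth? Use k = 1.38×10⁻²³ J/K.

P_n = kTB = 1.38×10⁻²³ × 290 × 5.58×10⁴ = 2.23×10⁻¹⁶ W
In dBm: 10 log₁₀(2.23×10⁻¹⁶ / 10⁻³) = −126.5 dBm

−126.5 dBm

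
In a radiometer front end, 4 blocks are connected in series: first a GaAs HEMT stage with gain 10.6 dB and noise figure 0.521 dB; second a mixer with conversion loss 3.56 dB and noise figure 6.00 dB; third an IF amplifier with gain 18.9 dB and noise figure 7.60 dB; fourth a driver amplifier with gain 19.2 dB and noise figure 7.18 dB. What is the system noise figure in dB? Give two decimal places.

Convert to linear (a loss of L dB is a gain of −L dB): F_i = 10^(NF_i/10), G_i = 10^(G_i,dB/10)
  Stage 1: F_1 = 10^(0.521/10) = 1.127, G_1 = 10^(10.6/10) = 11.48
  Stage 2: F_2 = 10^(6.00/10) = 3.981, G_2 = 10^(−3.56/10) = 0.4406
  Stage 3: F_3 = 10^(7.60/10) = 5.754, G_3 = 10^(18.9/10) = 77.62
  Stage 4: F_4 = 10^(7.18/10) = 5.224, G_4 = 10^(19.2/10) = 83.18
Friis cascade:
  F = 1.127 + (3.981 − 1)/11.48 + (5.754 − 1)/5.058 + (5.224 − 1)/392.6 = 2.338
NF = 10 log₁₀(2.338) = 3.69 dB

3.69 dB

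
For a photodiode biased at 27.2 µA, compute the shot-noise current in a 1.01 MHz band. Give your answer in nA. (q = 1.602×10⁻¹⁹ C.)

I_n = √(2qI·B)
2qI·B = 2 × 1.602×10⁻¹⁹ × 2.72×10⁻⁵ × 1.01×10⁶ = 8.80×10⁻¹⁸ A²
I_n = √(8.80×10⁻¹⁸) = 2.97×10⁻⁹ A = 2.97 nA

2.97 nA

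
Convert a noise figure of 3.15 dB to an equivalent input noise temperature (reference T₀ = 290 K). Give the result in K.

F = 10^(3.15/10) = 2.06538
T_e = (F − 1)·T₀ = (2.06538 − 1) × 290 = 309 K

309 K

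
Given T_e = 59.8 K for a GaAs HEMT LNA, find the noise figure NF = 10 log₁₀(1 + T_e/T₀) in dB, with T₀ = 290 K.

F = 1 + T_e/T₀ = 1 + 59.8/290 = 1.20621
NF = 10 log₁₀(1.20621) = 0.814 dB

0.814 dB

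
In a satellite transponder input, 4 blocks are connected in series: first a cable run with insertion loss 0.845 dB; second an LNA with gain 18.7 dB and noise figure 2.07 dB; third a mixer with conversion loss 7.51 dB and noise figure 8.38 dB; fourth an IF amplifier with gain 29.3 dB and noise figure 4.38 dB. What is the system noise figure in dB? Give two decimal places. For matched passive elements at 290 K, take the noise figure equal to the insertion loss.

Convert to linear (a loss of L dB is a gain of −L dB): F_i = 10^(NF_i/10), G_i = 10^(G_i,dB/10)
  Stage 1: F_1 = 10^(0.845/10) = 1.215, G_1 = 10^(−0.845/10) = 0.8232
  Stage 2: F_2 = 10^(2.07/10) = 1.611, G_2 = 10^(18.7/10) = 74.13
  Stage 3: F_3 = 10^(8.38/10) = 6.887, G_3 = 10^(−7.51/10) = 0.1774
  Stage 4: F_4 = 10^(4.38/10) = 2.742, G_4 = 10^(29.3/10) = 851.1
Friis cascade:
  F = 1.215 + (1.611 − 1)/0.8232 + (6.887 − 1)/61.02 + (2.742 − 1)/10.83 = 2.214
NF = 10 log₁₀(2.214) = 3.45 dB

3.45 dB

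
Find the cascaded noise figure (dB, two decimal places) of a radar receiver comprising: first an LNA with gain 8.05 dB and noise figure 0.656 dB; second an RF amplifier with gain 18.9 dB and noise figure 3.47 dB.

1.32 dB

Convert to linear (a loss of L dB is a gain of −L dB): F_i = 10^(NF_i/10), G_i = 10^(G_i,dB/10)
  Stage 1: F_1 = 10^(0.656/10) = 1.163, G_1 = 10^(8.05/10) = 6.383
  Stage 2: F_2 = 10^(3.47/10) = 2.223, G_2 = 10^(18.9/10) = 77.62
Friis cascade:
  F = 1.163 + (2.223 − 1)/6.383 = 1.355
NF = 10 log₁₀(1.355) = 1.32 dB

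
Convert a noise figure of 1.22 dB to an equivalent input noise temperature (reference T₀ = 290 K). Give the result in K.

94.1 K

F = 10^(1.22/10) = 1.32434
T_e = (F − 1)·T₀ = (1.32434 − 1) × 290 = 94.1 K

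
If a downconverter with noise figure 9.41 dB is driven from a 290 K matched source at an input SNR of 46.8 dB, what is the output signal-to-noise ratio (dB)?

37.39 dB

By definition F = SNR_in/SNR_out, so in dB: SNR_out = SNR_in − NF
SNR_out = 46.8 − 9.41 = 37.39 dB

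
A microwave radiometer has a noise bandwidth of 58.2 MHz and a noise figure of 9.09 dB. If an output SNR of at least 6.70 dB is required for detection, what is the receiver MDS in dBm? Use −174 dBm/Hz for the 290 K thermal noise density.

Sensitivity = −174 + 10 log₁₀(B) + NF + SNR_min
= −174 + 77.65 + 9.09 + 6.70
= −80.56 dBm → −80.6 dBm

−80.6 dBm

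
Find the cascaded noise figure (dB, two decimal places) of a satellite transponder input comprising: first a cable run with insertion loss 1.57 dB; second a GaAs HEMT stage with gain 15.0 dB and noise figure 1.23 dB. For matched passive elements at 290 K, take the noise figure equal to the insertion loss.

2.80 dB

Convert to linear (a loss of L dB is a gain of −L dB): F_i = 10^(NF_i/10), G_i = 10^(G_i,dB/10)
  Stage 1: F_1 = 10^(1.57/10) = 1.435, G_1 = 10^(−1.57/10) = 0.6966
  Stage 2: F_2 = 10^(1.23/10) = 1.327, G_2 = 10^(15.0/10) = 31.62
Friis cascade:
  F = 1.435 + (1.327 − 1)/0.6966 = 1.905
NF = 10 log₁₀(1.905) = 2.80 dB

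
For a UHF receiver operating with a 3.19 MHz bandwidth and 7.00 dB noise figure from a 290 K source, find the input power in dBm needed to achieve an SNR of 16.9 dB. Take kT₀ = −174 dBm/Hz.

Sensitivity = −174 + 10 log₁₀(B) + NF + SNR_min
= −174 + 65.04 + 7.00 + 16.9
= −85.06 dBm → −85.1 dBm

−85.1 dBm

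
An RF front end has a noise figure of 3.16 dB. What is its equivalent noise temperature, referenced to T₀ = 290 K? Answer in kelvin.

310 K

F = 10^(3.16/10) = 2.07014
T_e = (F − 1)·T₀ = (2.07014 − 1) × 290 = 310 K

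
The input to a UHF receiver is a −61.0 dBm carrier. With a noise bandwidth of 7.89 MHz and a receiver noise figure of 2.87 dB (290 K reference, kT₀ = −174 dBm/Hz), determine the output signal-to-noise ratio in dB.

Noise floor: N = −174 + 10 log₁₀(B) + NF
10 log₁₀(7.89×10⁶) = 68.97 dB
N = −174 + 68.97 + 2.87 = −102.16 dBm
SNR = P_sig − N = −61.0 − (−102.16) = 41.16 dB → 41.2 dB

41.2 dB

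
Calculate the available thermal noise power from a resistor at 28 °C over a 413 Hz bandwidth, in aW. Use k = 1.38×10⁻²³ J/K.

T = 28 °C + 273.15 = 301.15 K
P_n = kTB = 1.38×10⁻²³ × 301.15 × 4.13×10² = 1.72×10⁻¹⁸ W = 1.72 aW

1.72 aW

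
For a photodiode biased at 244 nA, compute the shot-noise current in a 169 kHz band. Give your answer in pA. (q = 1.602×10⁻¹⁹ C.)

115 pA

I_n = √(2qI·B)
2qI·B = 2 × 1.602×10⁻¹⁹ × 2.44×10⁻⁷ × 1.69×10⁵ = 1.32×10⁻²⁰ A²
I_n = √(1.32×10⁻²⁰) = 1.15×10⁻¹⁰ A = 115 pA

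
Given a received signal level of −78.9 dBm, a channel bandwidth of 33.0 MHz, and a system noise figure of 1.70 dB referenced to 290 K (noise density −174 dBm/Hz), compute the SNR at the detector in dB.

18.2 dB

Noise floor: N = −174 + 10 log₁₀(B) + NF
10 log₁₀(3.30×10⁷) = 75.19 dB
N = −174 + 75.19 + 1.70 = −97.11 dBm
SNR = P_sig − N = −78.9 − (−97.11) = 18.21 dB → 18.2 dB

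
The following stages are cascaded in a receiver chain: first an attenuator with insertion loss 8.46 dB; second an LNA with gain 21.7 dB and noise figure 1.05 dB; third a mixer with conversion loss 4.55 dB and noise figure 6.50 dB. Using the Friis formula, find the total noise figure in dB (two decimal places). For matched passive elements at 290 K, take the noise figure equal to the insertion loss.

9.59 dB

Convert to linear (a loss of L dB is a gain of −L dB): F_i = 10^(NF_i/10), G_i = 10^(G_i,dB/10)
  Stage 1: F_1 = 10^(8.46/10) = 7.015, G_1 = 10^(−8.46/10) = 0.1426
  Stage 2: F_2 = 10^(1.05/10) = 1.274, G_2 = 10^(21.7/10) = 147.9
  Stage 3: F_3 = 10^(6.50/10) = 4.467, G_3 = 10^(−4.55/10) = 0.3508
Friis cascade:
  F = 7.015 + (1.274 − 1)/0.1426 + (4.467 − 1)/21.09 = 9.097
NF = 10 log₁₀(9.097) = 9.59 dB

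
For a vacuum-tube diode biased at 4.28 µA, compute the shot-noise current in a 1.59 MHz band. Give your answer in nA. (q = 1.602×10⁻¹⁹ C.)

I_n = √(2qI·B)
2qI·B = 2 × 1.602×10⁻¹⁹ × 4.28×10⁻⁶ × 1.59×10⁶ = 2.18×10⁻¹⁸ A²
I_n = √(2.18×10⁻¹⁸) = 1.48×10⁻⁹ A = 1.48 nA

1.48 nA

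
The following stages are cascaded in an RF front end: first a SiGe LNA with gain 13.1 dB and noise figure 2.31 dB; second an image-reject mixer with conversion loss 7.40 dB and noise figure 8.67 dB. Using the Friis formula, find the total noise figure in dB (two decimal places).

3.04 dB

Convert to linear (a loss of L dB is a gain of −L dB): F_i = 10^(NF_i/10), G_i = 10^(G_i,dB/10)
  Stage 1: F_1 = 10^(2.31/10) = 1.702, G_1 = 10^(13.1/10) = 20.42
  Stage 2: F_2 = 10^(8.67/10) = 7.362, G_2 = 10^(−7.40/10) = 0.1820
Friis cascade:
  F = 1.702 + (7.362 − 1)/20.42 = 2.014
NF = 10 log₁₀(2.014) = 3.04 dB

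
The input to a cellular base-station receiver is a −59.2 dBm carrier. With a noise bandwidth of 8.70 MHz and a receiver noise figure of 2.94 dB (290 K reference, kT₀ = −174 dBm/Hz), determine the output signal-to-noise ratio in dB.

42.5 dB

Noise floor: N = −174 + 10 log₁₀(B) + NF
10 log₁₀(8.70×10⁶) = 69.4 dB
N = −174 + 69.4 + 2.94 = −101.66 dBm
SNR = P_sig − N = −59.2 − (−101.66) = 42.46 dB → 42.5 dB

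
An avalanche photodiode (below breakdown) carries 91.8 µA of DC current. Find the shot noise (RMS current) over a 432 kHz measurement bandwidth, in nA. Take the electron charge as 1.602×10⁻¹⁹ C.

3.56 nA

I_n = √(2qI·B)
2qI·B = 2 × 1.602×10⁻¹⁹ × 9.18×10⁻⁵ × 4.32×10⁵ = 1.27×10⁻¹⁷ A²
I_n = √(1.27×10⁻¹⁷) = 3.56×10⁻⁹ A = 3.56 nA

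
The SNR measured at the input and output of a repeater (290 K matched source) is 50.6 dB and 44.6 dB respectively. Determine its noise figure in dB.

NF (dB) = SNR_in(dB) − SNR_out(dB) when the source is at T₀
NF = 50.6 − 44.6 = 6.0 dB

6.0 dB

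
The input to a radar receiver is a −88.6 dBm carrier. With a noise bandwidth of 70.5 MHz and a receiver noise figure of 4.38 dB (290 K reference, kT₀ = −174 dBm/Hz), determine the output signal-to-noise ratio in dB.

2.5 dB

Noise floor: N = −174 + 10 log₁₀(B) + NF
10 log₁₀(7.05×10⁷) = 78.48 dB
N = −174 + 78.48 + 4.38 = −91.14 dBm
SNR = P_sig − N = −88.6 − (−91.14) = 2.54 dB → 2.5 dB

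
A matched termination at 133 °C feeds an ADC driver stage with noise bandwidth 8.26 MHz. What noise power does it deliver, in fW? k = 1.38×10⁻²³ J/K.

T = 133 °C + 273.15 = 406.15 K
P_n = kTB = 1.38×10⁻²³ × 406.15 × 8.26×10⁶ = 4.63×10⁻¹⁴ W = 46.3 fW

46.3 fW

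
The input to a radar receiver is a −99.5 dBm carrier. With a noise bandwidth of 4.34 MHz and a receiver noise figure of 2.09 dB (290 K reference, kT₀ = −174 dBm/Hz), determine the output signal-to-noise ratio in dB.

Noise floor: N = −174 + 10 log₁₀(B) + NF
10 log₁₀(4.34×10⁶) = 66.37 dB
N = −174 + 66.37 + 2.09 = −105.54 dBm
SNR = P_sig − N = −99.5 − (−105.54) = 6.04 dB → 6.0 dB

6.0 dB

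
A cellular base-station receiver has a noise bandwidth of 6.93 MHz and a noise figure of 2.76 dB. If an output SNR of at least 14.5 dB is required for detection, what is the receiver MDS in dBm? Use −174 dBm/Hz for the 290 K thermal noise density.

Sensitivity = −174 + 10 log₁₀(B) + NF + SNR_min
= −174 + 68.41 + 2.76 + 14.5
= −88.33 dBm → −88.3 dBm

−88.3 dBm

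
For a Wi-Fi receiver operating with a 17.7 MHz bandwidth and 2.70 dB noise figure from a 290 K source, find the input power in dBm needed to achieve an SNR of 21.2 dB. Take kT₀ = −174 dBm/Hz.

−77.6 dBm

Sensitivity = −174 + 10 log₁₀(B) + NF + SNR_min
= −174 + 72.48 + 2.70 + 21.2
= −77.62 dBm → −77.6 dBm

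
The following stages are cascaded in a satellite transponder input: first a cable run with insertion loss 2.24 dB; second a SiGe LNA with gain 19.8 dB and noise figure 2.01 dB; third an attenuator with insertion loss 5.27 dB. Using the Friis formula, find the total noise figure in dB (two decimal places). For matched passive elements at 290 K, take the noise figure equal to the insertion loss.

4.32 dB

Convert to linear (a loss of L dB is a gain of −L dB): F_i = 10^(NF_i/10), G_i = 10^(G_i,dB/10)
  Stage 1: F_1 = 10^(2.24/10) = 1.675, G_1 = 10^(−2.24/10) = 0.5970
  Stage 2: F_2 = 10^(2.01/10) = 1.589, G_2 = 10^(19.8/10) = 95.50
  Stage 3: F_3 = 10^(5.27/10) = 3.365, G_3 = 10^(−5.27/10) = 0.2972
Friis cascade:
  F = 1.675 + (1.589 − 1)/0.5970 + (3.365 − 1)/57.02 = 2.702
NF = 10 log₁₀(2.702) = 4.32 dB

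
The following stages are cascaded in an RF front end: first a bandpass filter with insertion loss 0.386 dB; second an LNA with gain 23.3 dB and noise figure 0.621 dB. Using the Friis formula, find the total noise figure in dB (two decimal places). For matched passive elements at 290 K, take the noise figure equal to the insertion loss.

1.01 dB

Convert to linear (a loss of L dB is a gain of −L dB): F_i = 10^(NF_i/10), G_i = 10^(G_i,dB/10)
  Stage 1: F_1 = 10^(0.386/10) = 1.093, G_1 = 10^(−0.386/10) = 0.9150
  Stage 2: F_2 = 10^(0.621/10) = 1.154, G_2 = 10^(23.3/10) = 213.8
Friis cascade:
  F = 1.093 + (1.154 − 1)/0.9150 = 1.261
NF = 10 log₁₀(1.261) = 1.01 dB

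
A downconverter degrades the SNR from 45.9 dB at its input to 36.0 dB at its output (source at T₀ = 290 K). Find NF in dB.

9.9 dB

NF (dB) = SNR_in(dB) − SNR_out(dB) when the source is at T₀
NF = 45.9 − 36.0 = 9.9 dB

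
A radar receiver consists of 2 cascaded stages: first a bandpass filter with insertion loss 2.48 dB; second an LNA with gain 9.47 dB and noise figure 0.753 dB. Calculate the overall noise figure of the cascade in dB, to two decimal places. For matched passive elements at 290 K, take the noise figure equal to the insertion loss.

3.23 dB

Convert to linear (a loss of L dB is a gain of −L dB): F_i = 10^(NF_i/10), G_i = 10^(G_i,dB/10)
  Stage 1: F_1 = 10^(2.48/10) = 1.770, G_1 = 10^(−2.48/10) = 0.5649
  Stage 2: F_2 = 10^(0.753/10) = 1.189, G_2 = 10^(9.47/10) = 8.851
Friis cascade:
  F = 1.770 + (1.189 − 1)/0.5649 = 2.105
NF = 10 log₁₀(2.105) = 3.23 dB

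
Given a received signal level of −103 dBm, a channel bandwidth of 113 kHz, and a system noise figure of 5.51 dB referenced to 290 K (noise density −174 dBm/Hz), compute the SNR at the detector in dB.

15.0 dB

Noise floor: N = −174 + 10 log₁₀(B) + NF
10 log₁₀(1.13×10⁵) = 50.53 dB
N = −174 + 50.53 + 5.51 = −117.96 dBm
SNR = P_sig − N = −103 − (−117.96) = 14.96 dB → 15.0 dB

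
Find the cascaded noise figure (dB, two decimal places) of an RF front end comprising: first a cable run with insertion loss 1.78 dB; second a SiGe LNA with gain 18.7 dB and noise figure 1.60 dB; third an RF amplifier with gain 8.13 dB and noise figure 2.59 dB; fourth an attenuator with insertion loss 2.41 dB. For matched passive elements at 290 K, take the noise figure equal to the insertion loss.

3.42 dB

Convert to linear (a loss of L dB is a gain of −L dB): F_i = 10^(NF_i/10), G_i = 10^(G_i,dB/10)
  Stage 1: F_1 = 10^(1.78/10) = 1.507, G_1 = 10^(−1.78/10) = 0.6637
  Stage 2: F_2 = 10^(1.60/10) = 1.445, G_2 = 10^(18.7/10) = 74.13
  Stage 3: F_3 = 10^(2.59/10) = 1.816, G_3 = 10^(8.13/10) = 6.501
  Stage 4: F_4 = 10^(2.41/10) = 1.742, G_4 = 10^(−2.41/10) = 0.5741
Friis cascade:
  F = 1.507 + (1.445 − 1)/0.6637 + (1.816 − 1)/49.20 + (1.742 − 1)/319.9 = 2.197
NF = 10 log₁₀(2.197) = 3.42 dB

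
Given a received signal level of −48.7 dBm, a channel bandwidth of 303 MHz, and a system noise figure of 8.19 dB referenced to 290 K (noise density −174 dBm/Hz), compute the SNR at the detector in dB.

Noise floor: N = −174 + 10 log₁₀(B) + NF
10 log₁₀(3.03×10⁸) = 84.81 dB
N = −174 + 84.81 + 8.19 = −81.00 dBm
SNR = P_sig − N = −48.7 − (−81.00) = 32.30 dB → 32.3 dB

32.3 dB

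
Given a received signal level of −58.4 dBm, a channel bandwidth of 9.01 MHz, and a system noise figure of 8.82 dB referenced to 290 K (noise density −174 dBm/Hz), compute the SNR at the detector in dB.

37.2 dB

Noise floor: N = −174 + 10 log₁₀(B) + NF
10 log₁₀(9.01×10⁶) = 69.55 dB
N = −174 + 69.55 + 8.82 = −95.63 dBm
SNR = P_sig − N = −58.4 − (−95.63) = 37.23 dB → 37.2 dB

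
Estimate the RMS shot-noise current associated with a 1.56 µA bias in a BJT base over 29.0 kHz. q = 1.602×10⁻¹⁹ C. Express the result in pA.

120 pA

I_n = √(2qI·B)
2qI·B = 2 × 1.602×10⁻¹⁹ × 1.56×10⁻⁶ × 2.90×10⁴ = 1.45×10⁻²⁰ A²
I_n = √(1.45×10⁻²⁰) = 1.20×10⁻¹⁰ A = 120 pA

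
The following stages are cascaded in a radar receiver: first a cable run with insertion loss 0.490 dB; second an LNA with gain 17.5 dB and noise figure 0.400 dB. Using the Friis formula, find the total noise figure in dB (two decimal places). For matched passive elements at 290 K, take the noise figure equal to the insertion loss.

0.89 dB

Convert to linear (a loss of L dB is a gain of −L dB): F_i = 10^(NF_i/10), G_i = 10^(G_i,dB/10)
  Stage 1: F_1 = 10^(0.490/10) = 1.119, G_1 = 10^(−0.490/10) = 0.8933
  Stage 2: F_2 = 10^(0.400/10) = 1.096, G_2 = 10^(17.5/10) = 56.23
Friis cascade:
  F = 1.119 + (1.096 − 1)/0.8933 = 1.227
NF = 10 log₁₀(1.227) = 0.89 dB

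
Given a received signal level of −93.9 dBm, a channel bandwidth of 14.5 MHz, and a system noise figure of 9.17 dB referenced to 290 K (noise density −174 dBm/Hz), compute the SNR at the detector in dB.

−0.7 dB

Noise floor: N = −174 + 10 log₁₀(B) + NF
10 log₁₀(1.45×10⁷) = 71.61 dB
N = −174 + 71.61 + 9.17 = −93.22 dBm
SNR = P_sig − N = −93.9 − (−93.22) = −0.68 dB → −0.7 dB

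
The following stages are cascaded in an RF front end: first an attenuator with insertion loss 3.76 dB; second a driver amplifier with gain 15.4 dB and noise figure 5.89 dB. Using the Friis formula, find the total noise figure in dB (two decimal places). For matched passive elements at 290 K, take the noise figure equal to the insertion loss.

Convert to linear (a loss of L dB is a gain of −L dB): F_i = 10^(NF_i/10), G_i = 10^(G_i,dB/10)
  Stage 1: F_1 = 10^(3.76/10) = 2.377, G_1 = 10^(−3.76/10) = 0.4207
  Stage 2: F_2 = 10^(5.89/10) = 3.882, G_2 = 10^(15.4/10) = 34.67
Friis cascade:
  F = 2.377 + (3.882 − 1)/0.4207 = 9.226
NF = 10 log₁₀(9.226) = 9.65 dB

9.65 dB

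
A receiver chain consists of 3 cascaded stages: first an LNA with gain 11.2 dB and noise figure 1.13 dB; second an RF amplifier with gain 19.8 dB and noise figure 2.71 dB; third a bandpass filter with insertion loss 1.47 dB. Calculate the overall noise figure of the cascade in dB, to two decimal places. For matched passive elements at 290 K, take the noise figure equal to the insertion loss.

Convert to linear (a loss of L dB is a gain of −L dB): F_i = 10^(NF_i/10), G_i = 10^(G_i,dB/10)
  Stage 1: F_1 = 10^(1.13/10) = 1.297, G_1 = 10^(11.2/10) = 13.18
  Stage 2: F_2 = 10^(2.71/10) = 1.866, G_2 = 10^(19.8/10) = 95.50
  Stage 3: F_3 = 10^(1.47/10) = 1.403, G_3 = 10^(−1.47/10) = 0.7129
Friis cascade:
  F = 1.297 + (1.866 − 1)/13.18 + (1.403 − 1)/1259 = 1.363
NF = 10 log₁₀(1.363) = 1.35 dB

1.35 dB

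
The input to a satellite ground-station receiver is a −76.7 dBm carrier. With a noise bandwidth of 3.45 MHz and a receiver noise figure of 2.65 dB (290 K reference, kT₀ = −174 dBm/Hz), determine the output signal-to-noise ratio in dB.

29.3 dB

Noise floor: N = −174 + 10 log₁₀(B) + NF
10 log₁₀(3.45×10⁶) = 65.38 dB
N = −174 + 65.38 + 2.65 = −105.97 dBm
SNR = P_sig − N = −76.7 − (−105.97) = 29.27 dB → 29.3 dB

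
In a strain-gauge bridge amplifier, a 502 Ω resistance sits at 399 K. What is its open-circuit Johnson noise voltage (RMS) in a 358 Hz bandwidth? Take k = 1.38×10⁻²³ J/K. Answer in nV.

V_n = √(4kTRB)
4kTRB = 4 × 1.38×10⁻²³ × 399 × 5.02×10² × 3.58×10² = 3.96×10⁻¹⁵ V²
V_n = √(3.96×10⁻¹⁵) = 6.29×10⁻⁸ V = 62.9 nV

62.9 nV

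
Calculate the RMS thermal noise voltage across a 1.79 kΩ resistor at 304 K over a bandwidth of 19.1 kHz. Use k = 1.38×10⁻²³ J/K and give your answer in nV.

V_n = √(4kTRB)
4kTRB = 4 × 1.38×10⁻²³ × 304 × 1.79×10³ × 1.91×10⁴ = 5.74×10⁻¹³ V²
V_n = √(5.74×10⁻¹³) = 7.57×10⁻⁷ V = 757 nV

757 nV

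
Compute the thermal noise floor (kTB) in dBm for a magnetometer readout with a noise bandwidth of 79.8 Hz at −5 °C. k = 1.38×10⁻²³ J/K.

−155.3 dBm

T = −5 °C + 273.15 = 268.15 K
P_n = kTB = 1.38×10⁻²³ × 268.15 × 7.98×10¹ = 2.95×10⁻¹⁹ W
In dBm: 10 log₁₀(2.95×10⁻¹⁹ / 10⁻³) = −155.3 dBm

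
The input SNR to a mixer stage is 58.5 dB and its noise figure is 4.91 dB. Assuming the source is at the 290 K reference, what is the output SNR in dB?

53.59 dB

By definition F = SNR_in/SNR_out, so in dB: SNR_out = SNR_in − NF
SNR_out = 58.5 − 4.91 = 53.59 dB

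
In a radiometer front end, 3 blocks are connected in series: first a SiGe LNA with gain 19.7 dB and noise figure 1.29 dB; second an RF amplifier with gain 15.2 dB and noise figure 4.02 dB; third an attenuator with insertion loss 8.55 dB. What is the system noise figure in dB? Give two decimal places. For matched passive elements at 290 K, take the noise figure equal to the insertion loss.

Convert to linear (a loss of L dB is a gain of −L dB): F_i = 10^(NF_i/10), G_i = 10^(G_i,dB/10)
  Stage 1: F_1 = 10^(1.29/10) = 1.346, G_1 = 10^(19.7/10) = 93.33
  Stage 2: F_2 = 10^(4.02/10) = 2.523, G_2 = 10^(15.2/10) = 33.11
  Stage 3: F_3 = 10^(8.55/10) = 7.161, G_3 = 10^(−8.55/10) = 0.1396
Friis cascade:
  F = 1.346 + (2.523 − 1)/93.33 + (7.161 − 1)/3090 = 1.364
NF = 10 log₁₀(1.364) = 1.35 dB

1.35 dB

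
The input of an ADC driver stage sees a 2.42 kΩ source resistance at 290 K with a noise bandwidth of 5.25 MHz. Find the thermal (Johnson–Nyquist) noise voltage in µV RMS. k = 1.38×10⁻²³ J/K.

V_n = √(4kTRB)
4kTRB = 4 × 1.38×10⁻²³ × 290 × 2.42×10³ × 5.25×10⁶ = 2.03×10⁻¹⁰ V²
V_n = √(2.03×10⁻¹⁰) = 1.43×10⁻⁵ V = 14.3 µV

14.3 µV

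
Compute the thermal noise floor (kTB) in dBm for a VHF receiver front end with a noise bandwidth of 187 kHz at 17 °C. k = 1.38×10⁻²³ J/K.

−121.3 dBm

T = 17 °C + 273.15 = 290.15 K
P_n = kTB = 1.38×10⁻²³ × 290.15 × 1.87×10⁵ = 7.49×10⁻¹⁶ W
In dBm: 10 log₁₀(7.49×10⁻¹⁶ / 10⁻³) = −121.3 dBm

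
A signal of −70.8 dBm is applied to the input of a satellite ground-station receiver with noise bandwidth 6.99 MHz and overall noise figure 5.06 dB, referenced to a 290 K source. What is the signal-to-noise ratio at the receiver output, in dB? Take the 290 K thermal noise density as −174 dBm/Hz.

Noise floor: N = −174 + 10 log₁₀(B) + NF
10 log₁₀(6.99×10⁶) = 68.44 dB
N = −174 + 68.44 + 5.06 = −100.50 dBm
SNR = P_sig − N = −70.8 − (−100.50) = 29.70 dB → 29.7 dB

29.7 dB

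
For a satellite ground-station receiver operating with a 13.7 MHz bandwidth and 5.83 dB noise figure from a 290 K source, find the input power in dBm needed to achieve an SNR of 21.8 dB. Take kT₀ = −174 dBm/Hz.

−75.0 dBm

Sensitivity = −174 + 10 log₁₀(B) + NF + SNR_min
= −174 + 71.37 + 5.83 + 21.8
= −75.00 dBm → −75.0 dBm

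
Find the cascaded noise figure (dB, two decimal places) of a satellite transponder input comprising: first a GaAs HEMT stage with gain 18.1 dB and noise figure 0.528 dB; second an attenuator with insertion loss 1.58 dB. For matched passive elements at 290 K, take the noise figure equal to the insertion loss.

0.55 dB

Convert to linear (a loss of L dB is a gain of −L dB): F_i = 10^(NF_i/10), G_i = 10^(G_i,dB/10)
  Stage 1: F_1 = 10^(0.528/10) = 1.129, G_1 = 10^(18.1/10) = 64.57
  Stage 2: F_2 = 10^(1.58/10) = 1.439, G_2 = 10^(−1.58/10) = 0.6950
Friis cascade:
  F = 1.129 + (1.439 − 1)/64.57 = 1.136
NF = 10 log₁₀(1.136) = 0.55 dB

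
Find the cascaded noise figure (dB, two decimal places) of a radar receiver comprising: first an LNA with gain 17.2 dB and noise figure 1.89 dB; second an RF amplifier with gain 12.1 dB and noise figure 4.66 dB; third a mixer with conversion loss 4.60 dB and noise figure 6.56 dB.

2.00 dB

Convert to linear (a loss of L dB is a gain of −L dB): F_i = 10^(NF_i/10), G_i = 10^(G_i,dB/10)
  Stage 1: F_1 = 10^(1.89/10) = 1.545, G_1 = 10^(17.2/10) = 52.48
  Stage 2: F_2 = 10^(4.66/10) = 2.924, G_2 = 10^(12.1/10) = 16.22
  Stage 3: F_3 = 10^(6.56/10) = 4.529, G_3 = 10^(−4.60/10) = 0.3467
Friis cascade:
  F = 1.545 + (2.924 − 1)/52.48 + (4.529 − 1)/851.1 = 1.586
NF = 10 log₁₀(1.586) = 2.00 dB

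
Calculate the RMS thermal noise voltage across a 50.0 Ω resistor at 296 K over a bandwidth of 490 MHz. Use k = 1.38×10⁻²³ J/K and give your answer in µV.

V_n = √(4kTRB)
4kTRB = 4 × 1.38×10⁻²³ × 296 × 5.00×10¹ × 4.90×10⁸ = 4.00×10⁻¹⁰ V²
V_n = √(4.00×10⁻¹⁰) = 2.00×10⁻⁵ V = 20.0 µV

20.0 µV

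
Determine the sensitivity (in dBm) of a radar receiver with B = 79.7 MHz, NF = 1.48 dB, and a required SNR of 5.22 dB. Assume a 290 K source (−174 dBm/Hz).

Sensitivity = −174 + 10 log₁₀(B) + NF + SNR_min
= −174 + 79.01 + 1.48 + 5.22
= −88.29 dBm → −88.3 dBm

−88.3 dBm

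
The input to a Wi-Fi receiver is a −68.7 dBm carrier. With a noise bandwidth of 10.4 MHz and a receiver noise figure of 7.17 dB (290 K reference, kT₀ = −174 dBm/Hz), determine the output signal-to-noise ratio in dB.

28.0 dB

Noise floor: N = −174 + 10 log₁₀(B) + NF
10 log₁₀(1.04×10⁷) = 70.17 dB
N = −174 + 70.17 + 7.17 = −96.66 dBm
SNR = P_sig − N = −68.7 − (−96.66) = 27.96 dB → 28.0 dB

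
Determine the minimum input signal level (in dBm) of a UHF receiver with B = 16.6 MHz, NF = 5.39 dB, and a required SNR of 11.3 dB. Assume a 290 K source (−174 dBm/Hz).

Sensitivity = −174 + 10 log₁₀(B) + NF + SNR_min
= −174 + 72.2 + 5.39 + 11.3
= −85.11 dBm → −85.1 dBm

−85.1 dBm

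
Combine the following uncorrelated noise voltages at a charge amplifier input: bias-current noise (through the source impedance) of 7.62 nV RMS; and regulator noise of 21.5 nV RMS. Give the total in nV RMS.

22.8 nV

Uncorrelated sources add in power (mean-square): V_tot = √(ΣV_i²)
V_tot = √[(7.62×10⁻⁹)² + (2.15×10⁻⁸)²] = 2.28×10⁻⁸ V = 22.8 nV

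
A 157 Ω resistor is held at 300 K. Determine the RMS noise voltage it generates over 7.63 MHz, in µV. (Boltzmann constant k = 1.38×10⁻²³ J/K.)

V_n = √(4kTRB)
4kTRB = 4 × 1.38×10⁻²³ × 300 × 1.57×10² × 7.63×10⁶ = 1.98×10⁻¹¹ V²
V_n = √(1.98×10⁻¹¹) = 4.45×10⁻⁶ V = 4.45 µV

4.45 µV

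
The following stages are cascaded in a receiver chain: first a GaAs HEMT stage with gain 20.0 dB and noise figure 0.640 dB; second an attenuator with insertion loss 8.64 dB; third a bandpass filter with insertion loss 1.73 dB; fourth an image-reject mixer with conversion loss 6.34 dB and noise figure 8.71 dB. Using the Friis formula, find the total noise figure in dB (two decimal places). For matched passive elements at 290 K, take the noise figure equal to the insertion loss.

Convert to linear (a loss of L dB is a gain of −L dB): F_i = 10^(NF_i/10), G_i = 10^(G_i,dB/10)
  Stage 1: F_1 = 10^(0.640/10) = 1.159, G_1 = 10^(20.0/10) = 100.0
  Stage 2: F_2 = 10^(8.64/10) = 7.311, G_2 = 10^(−8.64/10) = 0.1368
  Stage 3: F_3 = 10^(1.73/10) = 1.489, G_3 = 10^(−1.73/10) = 0.6714
  Stage 4: F_4 = 10^(8.71/10) = 7.430, G_4 = 10^(−6.34/10) = 0.2323
Friis cascade:
  F = 1.159 + (7.311 − 1)/100.0 + (1.489 − 1)/13.68 + (7.430 − 1)/9.183 = 1.958
NF = 10 log₁₀(1.958) = 2.92 dB

2.92 dB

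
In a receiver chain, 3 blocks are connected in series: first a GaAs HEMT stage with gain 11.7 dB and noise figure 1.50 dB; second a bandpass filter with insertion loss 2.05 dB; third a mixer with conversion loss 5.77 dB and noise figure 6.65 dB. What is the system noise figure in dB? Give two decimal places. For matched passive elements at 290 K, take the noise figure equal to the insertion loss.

2.66 dB

Convert to linear (a loss of L dB is a gain of −L dB): F_i = 10^(NF_i/10), G_i = 10^(G_i,dB/10)
  Stage 1: F_1 = 10^(1.50/10) = 1.413, G_1 = 10^(11.7/10) = 14.79
  Stage 2: F_2 = 10^(2.05/10) = 1.603, G_2 = 10^(−2.05/10) = 0.6237
  Stage 3: F_3 = 10^(6.65/10) = 4.624, G_3 = 10^(−5.77/10) = 0.2649
Friis cascade:
  F = 1.413 + (1.603 − 1)/14.79 + (4.624 − 1)/9.226 = 1.846
NF = 10 log₁₀(1.846) = 2.66 dB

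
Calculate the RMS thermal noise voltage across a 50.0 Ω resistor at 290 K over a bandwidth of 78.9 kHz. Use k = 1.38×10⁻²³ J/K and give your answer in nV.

V_n = √(4kTRB)
4kTRB = 4 × 1.38×10⁻²³ × 290 × 5.00×10¹ × 7.89×10⁴ = 6.32×10⁻¹⁴ V²
V_n = √(6.32×10⁻¹⁴) = 2.51×10⁻⁷ V = 251 nV

251 nV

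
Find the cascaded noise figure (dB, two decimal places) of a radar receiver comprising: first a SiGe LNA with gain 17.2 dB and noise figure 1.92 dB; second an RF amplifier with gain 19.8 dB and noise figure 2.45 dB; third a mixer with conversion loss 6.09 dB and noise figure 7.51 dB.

Convert to linear (a loss of L dB is a gain of −L dB): F_i = 10^(NF_i/10), G_i = 10^(G_i,dB/10)
  Stage 1: F_1 = 10^(1.92/10) = 1.556, G_1 = 10^(17.2/10) = 52.48
  Stage 2: F_2 = 10^(2.45/10) = 1.758, G_2 = 10^(19.8/10) = 95.50
  Stage 3: F_3 = 10^(7.51/10) = 5.636, G_3 = 10^(−6.09/10) = 0.2460
Friis cascade:
  F = 1.556 + (1.758 − 1)/52.48 + (5.636 − 1)/5012 = 1.571
NF = 10 log₁₀(1.571) = 1.96 dB

1.96 dB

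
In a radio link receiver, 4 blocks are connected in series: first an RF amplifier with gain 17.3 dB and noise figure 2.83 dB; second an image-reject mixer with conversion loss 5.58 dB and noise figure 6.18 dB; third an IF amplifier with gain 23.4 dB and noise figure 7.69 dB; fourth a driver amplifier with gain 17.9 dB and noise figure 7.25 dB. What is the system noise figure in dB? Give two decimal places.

3.63 dB

Convert to linear (a loss of L dB is a gain of −L dB): F_i = 10^(NF_i/10), G_i = 10^(G_i,dB/10)
  Stage 1: F_1 = 10^(2.83/10) = 1.919, G_1 = 10^(17.3/10) = 53.70
  Stage 2: F_2 = 10^(6.18/10) = 4.150, G_2 = 10^(−5.58/10) = 0.2767
  Stage 3: F_3 = 10^(7.69/10) = 5.875, G_3 = 10^(23.4/10) = 218.8
  Stage 4: F_4 = 10^(7.25/10) = 5.309, G_4 = 10^(17.9/10) = 61.66
Friis cascade:
  F = 1.919 + (4.150 − 1)/53.70 + (5.875 − 1)/14.86 + (5.309 − 1)/3251 = 2.307
NF = 10 log₁₀(2.307) = 3.63 dB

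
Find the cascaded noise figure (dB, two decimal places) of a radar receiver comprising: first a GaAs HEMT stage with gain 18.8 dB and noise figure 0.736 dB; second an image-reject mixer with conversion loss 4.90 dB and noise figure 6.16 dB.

0.88 dB

Convert to linear (a loss of L dB is a gain of −L dB): F_i = 10^(NF_i/10), G_i = 10^(G_i,dB/10)
  Stage 1: F_1 = 10^(0.736/10) = 1.185, G_1 = 10^(18.8/10) = 75.86
  Stage 2: F_2 = 10^(6.16/10) = 4.130, G_2 = 10^(−4.90/10) = 0.3236
Friis cascade:
  F = 1.185 + (4.130 − 1)/75.86 = 1.226
NF = 10 log₁₀(1.226) = 0.88 dB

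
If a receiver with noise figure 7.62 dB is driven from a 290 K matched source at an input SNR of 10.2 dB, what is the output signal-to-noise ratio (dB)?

2.58 dB

By definition F = SNR_in/SNR_out, so in dB: SNR_out = SNR_in − NF
SNR_out = 10.2 − 7.62 = 2.58 dB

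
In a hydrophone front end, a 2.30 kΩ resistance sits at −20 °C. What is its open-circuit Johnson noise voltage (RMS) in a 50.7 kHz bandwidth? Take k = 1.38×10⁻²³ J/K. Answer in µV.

T = −20 °C + 273.15 = 253.15 K
V_n = √(4kTRB)
4kTRB = 4 × 1.38×10⁻²³ × 253.15 × 2.30×10³ × 5.07×10⁴ = 1.63×10⁻¹² V²
V_n = √(1.63×10⁻¹²) = 1.28×10⁻⁶ V = 1.28 µV

1.28 µV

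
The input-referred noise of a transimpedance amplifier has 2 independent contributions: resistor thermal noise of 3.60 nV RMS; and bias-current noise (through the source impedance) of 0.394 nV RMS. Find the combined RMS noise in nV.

Uncorrelated sources add in power (mean-square): V_tot = √(ΣV_i²)
V_tot = √[(3.60×10⁻⁹)² + (3.94×10⁻¹⁰)²] = 3.62×10⁻⁹ V = 3.62 nV

3.62 nV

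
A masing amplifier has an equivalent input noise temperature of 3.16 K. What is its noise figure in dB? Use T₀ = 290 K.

0.047 dB

F = 1 + T_e/T₀ = 1 + 3.16/290 = 1.0109
NF = 10 log₁₀(1.0109) = 0.047 dB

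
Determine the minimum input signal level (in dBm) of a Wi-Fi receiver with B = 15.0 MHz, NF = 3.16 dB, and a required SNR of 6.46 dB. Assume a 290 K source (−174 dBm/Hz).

Sensitivity = −174 + 10 log₁₀(B) + NF + SNR_min
= −174 + 71.76 + 3.16 + 6.46
= −92.62 dBm → −92.6 dBm

−92.6 dBm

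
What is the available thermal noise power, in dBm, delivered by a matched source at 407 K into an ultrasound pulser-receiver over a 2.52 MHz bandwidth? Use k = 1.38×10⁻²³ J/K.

−108.5 dBm

P_n = kTB = 1.38×10⁻²³ × 407 × 2.52×10⁶ = 1.42×10⁻¹⁴ W
In dBm: 10 log₁₀(1.42×10⁻¹⁴ / 10⁻³) = −108.5 dBm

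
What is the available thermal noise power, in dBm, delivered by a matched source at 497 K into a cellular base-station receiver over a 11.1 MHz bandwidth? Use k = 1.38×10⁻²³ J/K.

−101.2 dBm

P_n = kTB = 1.38×10⁻²³ × 497 × 1.11×10⁷ = 7.61×10⁻¹⁴ W
In dBm: 10 log₁₀(7.61×10⁻¹⁴ / 10⁻³) = −101.2 dBm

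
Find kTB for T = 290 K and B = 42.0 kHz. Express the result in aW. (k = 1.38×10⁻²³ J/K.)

P_n = kTB = 1.38×10⁻²³ × 290 × 4.20×10⁴ = 1.68×10⁻¹⁶ W = 168 aW

168 aW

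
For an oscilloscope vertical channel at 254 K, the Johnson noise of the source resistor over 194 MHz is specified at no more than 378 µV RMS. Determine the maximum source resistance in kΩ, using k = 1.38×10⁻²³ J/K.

52.5 kΩ

Johnson–Nyquist: V_n = √(4kTRB) ⇒ R = V_n² / (4kTB)
4kTB = 4 × 1.38×10⁻²³ × 254 × 1.94×10⁸ = 2.72×10⁻¹²
R = (3.78×10⁻⁴)² / 2.72×10⁻¹² = 5.25×10⁴ Ω = 52.5 kΩ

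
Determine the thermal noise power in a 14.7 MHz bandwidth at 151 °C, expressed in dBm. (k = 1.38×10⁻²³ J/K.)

T = 151 °C + 273.15 = 424.15 K
P_n = kTB = 1.38×10⁻²³ × 424.15 × 1.47×10⁷ = 8.60×10⁻¹⁴ W
In dBm: 10 log₁₀(8.60×10⁻¹⁴ / 10⁻³) = −100.7 dBm

−100.7 dBm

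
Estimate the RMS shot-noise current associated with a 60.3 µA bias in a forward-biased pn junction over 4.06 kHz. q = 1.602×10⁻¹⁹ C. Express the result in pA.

I_n = √(2qI·B)
2qI·B = 2 × 1.602×10⁻¹⁹ × 6.03×10⁻⁵ × 4.06×10³ = 7.84×10⁻²⁰ A²
I_n = √(7.84×10⁻²⁰) = 2.80×10⁻¹⁰ A = 280 pA

280 pA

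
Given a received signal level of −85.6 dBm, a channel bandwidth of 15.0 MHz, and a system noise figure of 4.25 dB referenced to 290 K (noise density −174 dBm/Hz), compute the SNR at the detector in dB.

Noise floor: N = −174 + 10 log₁₀(B) + NF
10 log₁₀(1.50×10⁷) = 71.76 dB
N = −174 + 71.76 + 4.25 = −97.99 dBm
SNR = P_sig − N = −85.6 − (−97.99) = 12.39 dB → 12.4 dB

12.4 dB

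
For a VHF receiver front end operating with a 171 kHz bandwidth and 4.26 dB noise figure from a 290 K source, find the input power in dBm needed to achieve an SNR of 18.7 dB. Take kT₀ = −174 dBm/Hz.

−98.7 dBm

Sensitivity = −174 + 10 log₁₀(B) + NF + SNR_min
= −174 + 52.33 + 4.26 + 18.7
= −98.71 dBm → −98.7 dBm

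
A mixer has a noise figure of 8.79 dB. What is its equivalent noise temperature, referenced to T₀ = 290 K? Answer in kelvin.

F = 10^(8.79/10) = 7.56833
T_e = (F − 1)·T₀ = (7.56833 − 1) × 290 = 1905 K

1905 K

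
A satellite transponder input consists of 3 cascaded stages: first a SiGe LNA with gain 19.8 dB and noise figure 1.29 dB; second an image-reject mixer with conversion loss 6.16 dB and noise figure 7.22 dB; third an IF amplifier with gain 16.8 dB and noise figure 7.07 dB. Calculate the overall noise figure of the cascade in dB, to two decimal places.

1.95 dB

Convert to linear (a loss of L dB is a gain of −L dB): F_i = 10^(NF_i/10), G_i = 10^(G_i,dB/10)
  Stage 1: F_1 = 10^(1.29/10) = 1.346, G_1 = 10^(19.8/10) = 95.50
  Stage 2: F_2 = 10^(7.22/10) = 5.272, G_2 = 10^(−6.16/10) = 0.2421
  Stage 3: F_3 = 10^(7.07/10) = 5.093, G_3 = 10^(16.8/10) = 47.86
Friis cascade:
  F = 1.346 + (5.272 − 1)/95.50 + (5.093 − 1)/23.12 = 1.568
NF = 10 log₁₀(1.568) = 1.95 dB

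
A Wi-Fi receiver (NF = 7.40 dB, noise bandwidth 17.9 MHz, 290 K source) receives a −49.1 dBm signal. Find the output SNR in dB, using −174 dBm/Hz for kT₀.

Noise floor: N = −174 + 10 log₁₀(B) + NF
10 log₁₀(1.79×10⁷) = 72.53 dB
N = −174 + 72.53 + 7.40 = −94.07 dBm
SNR = P_sig − N = −49.1 − (−94.07) = 44.97 dB → 45.0 dB

45.0 dB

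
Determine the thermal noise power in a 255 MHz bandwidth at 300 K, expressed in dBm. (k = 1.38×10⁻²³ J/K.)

−89.8 dBm

P_n = kTB = 1.38×10⁻²³ × 300 × 2.55×10⁸ = 1.06×10⁻¹² W
In dBm: 10 log₁₀(1.06×10⁻¹² / 10⁻³) = −89.8 dBm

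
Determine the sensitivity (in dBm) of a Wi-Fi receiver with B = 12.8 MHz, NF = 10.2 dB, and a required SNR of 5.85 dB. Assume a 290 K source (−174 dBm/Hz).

Sensitivity = −174 + 10 log₁₀(B) + NF + SNR_min
= −174 + 71.07 + 10.2 + 5.85
= −86.88 dBm → −86.9 dBm

−86.9 dBm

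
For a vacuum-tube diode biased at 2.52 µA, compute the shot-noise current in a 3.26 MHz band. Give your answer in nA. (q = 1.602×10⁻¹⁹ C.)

I_n = √(2qI·B)
2qI·B = 2 × 1.602×10⁻¹⁹ × 2.52×10⁻⁶ × 3.26×10⁶ = 2.63×10⁻¹⁸ A²
I_n = √(2.63×10⁻¹⁸) = 1.62×10⁻⁹ A = 1.62 nA

1.62 nA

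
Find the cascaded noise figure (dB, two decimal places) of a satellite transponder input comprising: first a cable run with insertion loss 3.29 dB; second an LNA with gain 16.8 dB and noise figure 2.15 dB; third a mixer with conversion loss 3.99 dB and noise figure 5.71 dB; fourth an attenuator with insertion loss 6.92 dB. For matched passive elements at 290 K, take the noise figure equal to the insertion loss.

Convert to linear (a loss of L dB is a gain of −L dB): F_i = 10^(NF_i/10), G_i = 10^(G_i,dB/10)
  Stage 1: F_1 = 10^(3.29/10) = 2.133, G_1 = 10^(−3.29/10) = 0.4688
  Stage 2: F_2 = 10^(2.15/10) = 1.641, G_2 = 10^(16.8/10) = 47.86
  Stage 3: F_3 = 10^(5.71/10) = 3.724, G_3 = 10^(−3.99/10) = 0.3990
  Stage 4: F_4 = 10^(6.92/10) = 4.920, G_4 = 10^(−6.92/10) = 0.2032
Friis cascade:
  F = 2.133 + (1.641 − 1)/0.4688 + (3.724 − 1)/22.44 + (4.920 − 1)/8.954 = 4.059
NF = 10 log₁₀(4.059) = 6.08 dB

6.08 dB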